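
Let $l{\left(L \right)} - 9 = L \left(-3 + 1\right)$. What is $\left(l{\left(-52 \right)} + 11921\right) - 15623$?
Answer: $-3589$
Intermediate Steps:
$l{\left(L \right)} = 9 - 2 L$ ($l{\left(L \right)} = 9 + L \left(-3 + 1\right) = 9 + L \left(-2\right) = 9 - 2 L$)
$\left(l{\left(-52 \right)} + 11921\right) - 15623 = \left(\left(9 - -104\right) + 11921\right) - 15623 = \left(\left(9 + 104\right) + 11921\right) - 15623 = \left(113 + 11921\right) - 15623 = 12034 - 15623 = -3589$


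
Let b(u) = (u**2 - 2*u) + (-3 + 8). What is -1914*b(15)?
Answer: -382800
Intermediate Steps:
b(u) = 5 + u**2 - 2*u (b(u) = (u**2 - 2*u) + 5 = 5 + u**2 - 2*u)
-1914*b(15) = -1914*(5 + 15**2 - 2*15) = -1914*(5 + 225 - 30) = -1914*200 = -382800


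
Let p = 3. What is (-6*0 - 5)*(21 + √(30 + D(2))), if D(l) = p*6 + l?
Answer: -105 - 25*√2 ≈ -140.36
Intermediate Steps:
D(l) = 18 + l (D(l) = 3*6 + l = 18 + l)
(-6*0 - 5)*(21 + √(30 + D(2))) = (-6*0 - 5)*(21 + √(30 + (18 + 2))) = (0 - 5)*(21 + √(30 + 20)) = -5*(21 + √50) = -5*(21 + 5*√2) = -105 - 25*√2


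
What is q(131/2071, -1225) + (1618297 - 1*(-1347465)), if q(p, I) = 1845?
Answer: 2967607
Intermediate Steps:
q(131/2071, -1225) + (1618297 - 1*(-1347465)) = 1845 + (1618297 - 1*(-1347465)) = 1845 + (1618297 + 1347465) = 1845 + 2965762 = 2967607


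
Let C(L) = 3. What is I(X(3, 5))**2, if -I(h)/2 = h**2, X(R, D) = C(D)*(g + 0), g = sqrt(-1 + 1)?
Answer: 0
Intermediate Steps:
g = 0 (g = sqrt(0) = 0)
X(R, D) = 0 (X(R, D) = 3*(0 + 0) = 3*0 = 0)
I(h) = -2*h**2
I(X(3, 5))**2 = (-2*0**2)**2 = (-2*0)**2 = 0**2 = 0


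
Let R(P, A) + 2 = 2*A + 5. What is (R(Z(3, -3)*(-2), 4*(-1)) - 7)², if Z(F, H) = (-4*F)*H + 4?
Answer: 144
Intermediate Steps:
Z(F, H) = 4 - 4*F*H (Z(F, H) = -4*F*H + 4 = 4 - 4*F*H)
R(P, A) = 3 + 2*A (R(P, A) = -2 + (2*A + 5) = -2 + (5 + 2*A) = 3 + 2*A)
(R(Z(3, -3)*(-2), 4*(-1)) - 7)² = ((3 + 2*(4*(-1))) - 7)² = ((3 + 2*(-4)) - 7)² = ((3 - 8) - 7)² = (-5 - 7)² = (-12)² = 144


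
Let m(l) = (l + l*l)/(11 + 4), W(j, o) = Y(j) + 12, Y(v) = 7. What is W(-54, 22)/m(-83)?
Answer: 285/6806 ≈ 0.041875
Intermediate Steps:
W(j, o) = 19 (W(j, o) = 7 + 12 = 19)
m(l) = l/15 + l²/15 (m(l) = (l + l²)/15 = (l + l²)*(1/15) = l/15 + l²/15)
W(-54, 22)/m(-83) = 19/(((1/15)*(-83)*(1 - 83))) = 19/(((1/15)*(-83)*(-82))) = 19/(6806/15) = 19*(15/6806) = 285/6806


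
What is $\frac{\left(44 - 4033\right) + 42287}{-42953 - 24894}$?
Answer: $- \frac{2946}{5219} \approx -0.56448$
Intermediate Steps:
$\frac{\left(44 - 4033\right) + 42287}{-42953 - 24894} = \frac{\left(44 - 4033\right) + 42287}{-67847} = \left(-3989 + 42287\right) \left(- \frac{1}{67847}\right) = 38298 \left(- \frac{1}{67847}\right) = - \frac{2946}{5219}$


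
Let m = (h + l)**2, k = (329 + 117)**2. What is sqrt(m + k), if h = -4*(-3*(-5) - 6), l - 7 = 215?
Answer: 34*sqrt(202) ≈ 483.23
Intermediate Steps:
l = 222 (l = 7 + 215 = 222)
h = -36 (h = -4*(15 - 6) = -4*9 = -36)
k = 198916 (k = 446**2 = 198916)
m = 34596 (m = (-36 + 222)**2 = 186**2 = 34596)
sqrt(m + k) = sqrt(34596 + 198916) = sqrt(233512) = 34*sqrt(202)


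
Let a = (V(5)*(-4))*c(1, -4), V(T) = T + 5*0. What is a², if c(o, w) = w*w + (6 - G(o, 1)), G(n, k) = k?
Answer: 176400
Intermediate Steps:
V(T) = T (V(T) = T + 0 = T)
c(o, w) = 5 + w² (c(o, w) = w*w + (6 - 1*1) = w² + (6 - 1) = w² + 5 = 5 + w²)
a = -420 (a = (5*(-4))*(5 + (-4)²) = -20*(5 + 16) = -20*21 = -420)
a² = (-420)² = 176400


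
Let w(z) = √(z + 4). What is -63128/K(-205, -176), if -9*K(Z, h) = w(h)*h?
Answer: 71019*I*√43/1892 ≈ 246.14*I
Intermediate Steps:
w(z) = √(4 + z)
K(Z, h) = -h*√(4 + h)/9 (K(Z, h) = -√(4 + h)*h/9 = -h*√(4 + h)/9)
-63128/K(-205, -176) = -63128*9/(176*√(4 - 176)) = -63128*(-9*I*√43/15136) = -(-71019)*I*√43/1892 = 71019*I*√43/1892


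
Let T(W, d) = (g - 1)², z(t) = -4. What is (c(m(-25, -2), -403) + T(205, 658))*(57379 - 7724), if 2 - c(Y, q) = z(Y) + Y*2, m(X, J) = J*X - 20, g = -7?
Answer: 496550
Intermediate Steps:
m(X, J) = -20 + J*X
T(W, d) = 64 (T(W, d) = (-7 - 1)² = (-8)² = 64)
c(Y, q) = 6 - 2*Y (c(Y, q) = 2 - (-4 + Y*2) = 2 - (-4 + 2*Y) = 2 + (4 - 2*Y) = 6 - 2*Y)
(c(m(-25, -2), -403) + T(205, 658))*(57379 - 7724) = ((6 - 2*(-20 - 2*(-25))) + 64)*(57379 - 7724) = ((6 - 2*(-20 + 50)) + 64)*49655 = ((6 - 2*30) + 64)*49655 = ((6 - 60) + 64)*49655 = (-54 + 64)*49655 = 10*49655 = 496550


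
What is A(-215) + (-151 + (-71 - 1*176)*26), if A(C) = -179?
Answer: -6752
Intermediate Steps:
A(-215) + (-151 + (-71 - 1*176)*26) = -179 + (-151 + (-71 - 1*176)*26) = -179 + (-151 + (-71 - 176)*26) = -179 + (-151 - 247*26) = -179 + (-151 - 6422) = -179 - 6573 = -6752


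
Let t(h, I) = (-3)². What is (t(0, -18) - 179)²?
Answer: 28900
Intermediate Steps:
t(h, I) = 9
(t(0, -18) - 179)² = (9 - 179)² = (-170)² = 28900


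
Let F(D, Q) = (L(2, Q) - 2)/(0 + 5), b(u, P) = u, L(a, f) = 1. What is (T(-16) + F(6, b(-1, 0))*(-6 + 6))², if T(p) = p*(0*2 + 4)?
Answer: 4096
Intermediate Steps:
T(p) = 4*p (T(p) = p*(0 + 4) = p*4 = 4*p)
F(D, Q) = -⅕ (F(D, Q) = (1 - 2)/(0 + 5) = -1/5 = -1*⅕ = -⅕)
(T(-16) + F(6, b(-1, 0))*(-6 + 6))² = (4*(-16) - (-6 + 6)/5)² = (-64 - ⅕*0)² = (-64 + 0)² = (-64)² = 4096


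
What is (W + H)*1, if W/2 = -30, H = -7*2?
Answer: -74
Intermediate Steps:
H = -14
W = -60 (W = 2*(-30) = -60)
(W + H)*1 = (-60 - 14)*1 = -74*1 = -74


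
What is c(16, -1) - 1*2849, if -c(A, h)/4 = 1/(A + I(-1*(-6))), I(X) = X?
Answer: -31341/11 ≈ -2849.2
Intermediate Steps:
c(A, h) = -4/(6 + A) (c(A, h) = -4/(A - 1*(-6)) = -4/(A + 6) = -4/(6 + A))
c(16, -1) - 1*2849 = -4/(6 + 16) - 1*2849 = -4/22 - 2849 = -4*1/22 - 2849 = -2/11 - 2849 = -31341/11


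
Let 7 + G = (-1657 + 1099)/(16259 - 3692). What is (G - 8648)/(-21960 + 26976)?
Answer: -12085327/7004008 ≈ -1.7255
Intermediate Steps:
G = -29509/4189 (G = -7 + (-1657 + 1099)/(16259 - 3692) = -7 - 558/12567 = -7 - 558*1/12567 = -7 - 186/4189 = -29509/4189 ≈ -7.0444)
(G - 8648)/(-21960 + 26976) = (-29509/4189 - 8648)/(-21960 + 26976) = -36255981/4189/5016 = -36255981/4189*1/5016 = -12085327/7004008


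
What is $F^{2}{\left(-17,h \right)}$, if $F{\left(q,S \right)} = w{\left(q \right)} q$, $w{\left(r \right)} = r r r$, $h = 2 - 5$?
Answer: $6975757441$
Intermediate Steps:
$h = -3$ ($h = 2 - 5 = -3$)
$w{\left(r \right)} = r^{3}$ ($w{\left(r \right)} = r^{2} r = r^{3}$)
$F{\left(q,S \right)} = q^{4}$ ($F{\left(q,S \right)} = q^{3} q = q^{4}$)
$F^{2}{\left(-17,h \right)} = \left(\left(-17\right)^{4}\right)^{2} = 83521^{2} = 6975757441$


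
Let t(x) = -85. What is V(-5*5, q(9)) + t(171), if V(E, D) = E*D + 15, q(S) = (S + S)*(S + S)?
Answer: -8170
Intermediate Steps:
q(S) = 4*S**2 (q(S) = (2*S)*(2*S) = 4*S**2)
V(E, D) = 15 + D*E (V(E, D) = D*E + 15 = 15 + D*E)
V(-5*5, q(9)) + t(171) = (15 + (4*9**2)*(-5*5)) - 85 = (15 + (4*81)*(-25)) - 85 = (15 + 324*(-25)) - 85 = (15 - 8100) - 85 = -8085 - 85 = -8170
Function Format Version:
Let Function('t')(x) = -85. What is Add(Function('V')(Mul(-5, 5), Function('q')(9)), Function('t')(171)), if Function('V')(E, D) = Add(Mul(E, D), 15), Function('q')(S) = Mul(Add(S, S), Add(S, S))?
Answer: -8170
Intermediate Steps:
Function('q')(S) = Mul(4, Pow(S, 2)) (Function('q')(S) = Mul(Mul(2, S), Mul(2, S)) = Mul(4, Pow(S, 2)))
Function('V')(E, D) = Add(15, Mul(D, E)) (Function('V')(E, D) = Add(Mul(D, E), 15) = Add(15, Mul(D, E)))
Add(Function('V')(Mul(-5, 5), Function('q')(9)), Function('t')(171)) = Add(Add(15, Mul(Mul(4, Pow(9, 2)), Mul(-5, 5))), -85) = Add(Add(15, Mul(Mul(4, 81), -25)), -85) = Add(Add(15, Mul(324, -25)), -85) = Add(Add(15, -8100), -85) = Add(-8085, -85) = -8170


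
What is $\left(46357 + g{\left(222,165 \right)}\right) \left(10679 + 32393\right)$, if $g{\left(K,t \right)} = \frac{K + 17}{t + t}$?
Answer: $\frac{329458783264}{165} \approx 1.9967 \cdot 10^{9}$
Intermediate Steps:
$g{\left(K,t \right)} = \frac{17 + K}{2 t}$
$\left(46357 + g{\left(222,165 \right)}\right) \left(10679 + 32393\right) = \left(46357 + \frac{17 + 222}{2 \cdot 165}\right) \left(10679 + 32393\right) = \left(46357 + \frac{1}{2} \cdot \frac{1}{165} \cdot 239\right) 43072 = \left(46357 + \frac{239}{330}\right) 43072 = \frac{15298049}{330} \cdot 43072 = \frac{329458783264}{165}$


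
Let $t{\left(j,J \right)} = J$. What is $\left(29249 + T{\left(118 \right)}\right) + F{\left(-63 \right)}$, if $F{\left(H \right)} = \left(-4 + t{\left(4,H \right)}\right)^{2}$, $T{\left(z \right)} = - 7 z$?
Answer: $32912$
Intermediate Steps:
$F{\left(H \right)} = \left(-4 + H\right)^{2}$
$\left(29249 + T{\left(118 \right)}\right) + F{\left(-63 \right)} = \left(29249 - 826\right) + \left(-4 - 63\right)^{2} = \left(29249 - 826\right) + \left(-67\right)^{2} = 28423 + 4489 = 32912$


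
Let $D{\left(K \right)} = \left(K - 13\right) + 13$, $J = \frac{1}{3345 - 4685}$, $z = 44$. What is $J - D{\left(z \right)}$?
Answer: $- \frac{58961}{1340} \approx -44.001$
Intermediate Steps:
$J = - \frac{1}{1340}$ ($J = \frac{1}{-1340} = - \frac{1}{1340} \approx -0.00074627$)
$D{\left(K \right)} = K$ ($D{\left(K \right)} = \left(-13 + K\right) + 13 = K$)
$J - D{\left(z \right)} = - \frac{1}{1340} - 44 = - \frac{58961}{1340}$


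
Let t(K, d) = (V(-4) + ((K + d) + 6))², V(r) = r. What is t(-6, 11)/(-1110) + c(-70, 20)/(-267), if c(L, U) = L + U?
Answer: 4713/32930 ≈ 0.14312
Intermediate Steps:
t(K, d) = (2 + K + d)² (t(K, d) = (-4 + ((K + d) + 6))² = (-4 + (6 + K + d))² = (2 + K + d)²)
t(-6, 11)/(-1110) + c(-70, 20)/(-267) = (2 - 6 + 11)²/(-1110) + (-70 + 20)/(-267) = 7²*(-1/1110) - 50*(-1/267) = 49*(-1/1110) + 50/267 = -49/1110 + 50/267 = 4713/32930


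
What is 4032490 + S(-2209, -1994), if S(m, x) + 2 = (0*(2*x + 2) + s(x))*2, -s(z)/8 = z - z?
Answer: 4032488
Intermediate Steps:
s(z) = 0 (s(z) = -8*(z - z) = -8*0 = 0)
S(m, x) = -2 (S(m, x) = -2 + (0*(2*x + 2) + 0)*2 = -2 + (0*(2 + 2*x) + 0)*2 = -2 + (0 + 0)*2 = -2 + 0*2 = -2 + 0 = -2)
4032490 + S(-2209, -1994) = 4032490 - 2 = 4032488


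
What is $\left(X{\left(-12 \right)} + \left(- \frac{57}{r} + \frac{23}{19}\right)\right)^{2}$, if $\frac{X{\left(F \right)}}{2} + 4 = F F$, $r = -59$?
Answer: $\frac{100058342400}{1256641} \approx 79624.0$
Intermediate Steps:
$X{\left(F \right)} = -8 + 2 F^{2}$ ($X{\left(F \right)} = -8 + 2 F F = -8 + 2 F^{2}$)
$\left(X{\left(-12 \right)} + \left(- \frac{57}{r} + \frac{23}{19}\right)\right)^{2} = \left(\left(-8 + 2 \left(-12\right)^{2}\right) + \left(- \frac{57}{-59} + \frac{23}{19}\right)\right)^{2} = \left(\left(-8 + 2 \cdot 144\right) + \left(\left(-57\right) \left(- \frac{1}{59}\right) + 23 \cdot \frac{1}{19}\right)\right)^{2} = \left(\left(-8 + 288\right) + \left(\frac{57}{59} + \frac{23}{19}\right)\right)^{2} = \left(280 + \frac{2440}{1121}\right)^{2} = \left(\frac{316320}{1121}\right)^{2} = \frac{100058342400}{1256641}$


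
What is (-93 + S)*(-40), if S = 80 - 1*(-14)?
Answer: -40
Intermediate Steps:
S = 94 (S = 80 + 14 = 94)
(-93 + S)*(-40) = (-93 + 94)*(-40) = 1*(-40) = -40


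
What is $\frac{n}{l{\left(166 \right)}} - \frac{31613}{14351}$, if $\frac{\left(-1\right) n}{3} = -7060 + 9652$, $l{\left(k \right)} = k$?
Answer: $- \frac{58420567}{1191133} \approx -49.046$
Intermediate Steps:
$n = -7776$ ($n = - 3 \left(-7060 + 9652\right) = \left(-3\right) 2592 = -7776$)
$\frac{n}{l{\left(166 \right)}} - \frac{31613}{14351} = - \frac{7776}{166} - \frac{31613}{14351} = \left(-7776\right) \frac{1}{166} - \frac{31613}{14351} = - \frac{3888}{83} - \frac{31613}{14351} = - \frac{58420567}{1191133}$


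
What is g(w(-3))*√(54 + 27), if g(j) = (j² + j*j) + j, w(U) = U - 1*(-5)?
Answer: 90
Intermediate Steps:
w(U) = 5 + U (w(U) = U + 5 = 5 + U)
g(j) = j + 2*j² (g(j) = (j² + j²) + j = 2*j² + j = j + 2*j²)
g(w(-3))*√(54 + 27) = ((5 - 3)*(1 + 2*(5 - 3)))*√(54 + 27) = (2*(1 + 2*2))*√81 = (2*(1 + 4))*9 = (2*5)*9 = 10*9 = 90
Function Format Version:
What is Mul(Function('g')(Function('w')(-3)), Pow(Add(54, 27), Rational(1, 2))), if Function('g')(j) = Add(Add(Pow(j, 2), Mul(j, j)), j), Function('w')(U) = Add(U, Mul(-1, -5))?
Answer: 90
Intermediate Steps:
Function('w')(U) = Add(5, U) (Function('w')(U) = Add(U, 5) = Add(5, U))
Function('g')(j) = Add(j, Mul(2, Pow(j, 2))) (Function('g')(j) = Add(Add(Pow(j, 2), Pow(j, 2)), j) = Add(Mul(2, Pow(j, 2)), j) = Add(j, Mul(2, Pow(j, 2))))
Mul(Function('g')(Function('w')(-3)), Pow(Add(54, 27), Rational(1, 2))) = Mul(Mul(Add(5, -3), Add(1, Mul(2, Add(5, -3)))), Pow(Add(54, 27), Rational(1, 2))) = Mul(Mul(2, Add(1, Mul(2, 2))), Pow(81, Rational(1, 2))) = Mul(Mul(2, Add(1, 4)), 9) = Mul(Mul(2, 5), 9) = Mul(10, 9) = 90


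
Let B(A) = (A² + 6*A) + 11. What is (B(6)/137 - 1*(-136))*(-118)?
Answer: -2208370/137 ≈ -16119.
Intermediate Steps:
B(A) = 11 + A² + 6*A
(B(6)/137 - 1*(-136))*(-118) = ((11 + 6² + 6*6)/137 - 1*(-136))*(-118) = ((11 + 36 + 36)*(1/137) + 136)*(-118) = (83*(1/137) + 136)*(-118) = (83/137 + 136)*(-118) = (18715/137)*(-118) = -2208370/137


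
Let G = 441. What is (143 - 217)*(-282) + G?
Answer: 21309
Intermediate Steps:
(143 - 217)*(-282) + G = (143 - 217)*(-282) + 441 = -74*(-282) + 441 = 20868 + 441 = 21309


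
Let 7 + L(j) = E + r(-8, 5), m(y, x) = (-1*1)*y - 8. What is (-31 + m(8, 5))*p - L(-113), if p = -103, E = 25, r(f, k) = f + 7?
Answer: 4824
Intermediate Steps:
r(f, k) = 7 + f
m(y, x) = -8 - y (m(y, x) = -y - 8 = -8 - y)
L(j) = 17 (L(j) = -7 + (25 + (7 - 8)) = -7 + (25 - 1) = -7 + 24 = 17)
(-31 + m(8, 5))*p - L(-113) = (-31 + (-8 - 1*8))*(-103) - 1*17 = (-31 + (-8 - 8))*(-103) - 17 = (-31 - 16)*(-103) - 17 = -47*(-103) - 17 = 4841 - 17 = 4824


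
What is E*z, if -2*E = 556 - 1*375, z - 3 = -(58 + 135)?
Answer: 17195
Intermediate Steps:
z = -190 (z = 3 - (58 + 135) = 3 - 1*193 = 3 - 193 = -190)
E = -181/2 (E = -(556 - 1*375)/2 = -(556 - 375)/2 = -1/2*181 = -181/2 ≈ -90.500)
E*z = -181/2*(-190) = 17195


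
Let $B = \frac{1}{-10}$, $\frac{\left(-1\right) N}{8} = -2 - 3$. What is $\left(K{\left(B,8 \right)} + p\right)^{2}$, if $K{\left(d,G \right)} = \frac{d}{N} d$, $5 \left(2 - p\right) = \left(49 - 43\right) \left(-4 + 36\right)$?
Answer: $\frac{21199068801}{16000000} \approx 1324.9$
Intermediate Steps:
$N = 40$ ($N = - 8 \left(-2 - 3\right) = \left(-8\right) \left(-5\right) = 40$)
$B = - \frac{1}{10} \approx -0.1$
$p = - \frac{182}{5}$ ($p = 2 - \frac{\left(49 - 43\right) \left(-4 + 36\right)}{5} = 2 - \frac{6 \cdot 32}{5} = 2 - \frac{192}{5} = - \frac{182}{5} \approx -36.4$)
$K{\left(d,G \right)} = \frac{d^{2}}{40}$ ($K{\left(d,G \right)} = \frac{d}{40} d = \frac{d^{2}}{40}$)
$\left(K{\left(B,8 \right)} + p\right)^{2} = \left(\frac{\left(- \frac{1}{10}\right)^{2}}{40} - \frac{182}{5}\right)^{2} = \left(\frac{1}{40} \cdot \frac{1}{100} - \frac{182}{5}\right)^{2} = \left(\frac{1}{4000} - \frac{182}{5}\right)^{2} = \left(- \frac{145599}{4000}\right)^{2} = \frac{21199068801}{16000000}$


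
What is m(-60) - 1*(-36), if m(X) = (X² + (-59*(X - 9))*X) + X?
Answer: -240684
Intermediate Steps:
m(X) = X + X² + X*(531 - 59*X) (m(X) = (X² + (-59*(-9 + X))*X) + X = (X² + (531 - 59*X)*X) + X = (X² + X*(531 - 59*X)) + X = X + X² + X*(531 - 59*X))
m(-60) - 1*(-36) = 2*(-60)*(266 - 29*(-60)) - 1*(-36) = 2*(-60)*(266 + 1740) + 36 = 2*(-60)*2006 + 36 = -240720 + 36 = -240684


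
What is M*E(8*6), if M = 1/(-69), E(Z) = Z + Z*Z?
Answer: -784/23 ≈ -34.087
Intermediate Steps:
E(Z) = Z + Z²
M = -1/69 ≈ -0.014493
M*E(8*6) = -8*6*(1 + 8*6)/69 = -16*(1 + 48)/23 = -16*49/23 = -1/69*2352 = -784/23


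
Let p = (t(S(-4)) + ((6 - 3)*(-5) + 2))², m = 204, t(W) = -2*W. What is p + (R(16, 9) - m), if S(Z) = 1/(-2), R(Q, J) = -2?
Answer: -62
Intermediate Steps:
S(Z) = -½
p = 144 (p = (-2*(-½) + ((6 - 3)*(-5) + 2))² = (1 + (3*(-5) + 2))² = (1 + (-15 + 2))² = (1 - 13)² = (-12)² = 144)
p + (R(16, 9) - m) = 144 + (-2 - 1*204) = 144 + (-2 - 204) = 144 - 206 = -62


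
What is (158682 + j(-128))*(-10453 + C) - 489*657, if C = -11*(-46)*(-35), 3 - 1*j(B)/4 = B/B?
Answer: -4469507743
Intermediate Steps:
j(B) = 8 (j(B) = 12 - 4*B/B = 12 - 4*1 = 12 - 4 = 8)
C = -17710 (C = 506*(-35) = -17710)
(158682 + j(-128))*(-10453 + C) - 489*657 = (158682 + 8)*(-10453 - 17710) - 489*657 = 158690*(-28163) - 1*321273 = -4469186470 - 321273 = -4469507743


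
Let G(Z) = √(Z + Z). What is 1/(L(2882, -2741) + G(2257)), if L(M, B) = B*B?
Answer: 7513081/56446386108047 - √4514/56446386108047 ≈ 1.3310e-7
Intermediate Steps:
L(M, B) = B²
G(Z) = √2*√Z (G(Z) = √(2*Z) = √2*√Z)
1/(L(2882, -2741) + G(2257)) = 1/((-2741)² + √2*√2257) = 1/(7513081 + √4514)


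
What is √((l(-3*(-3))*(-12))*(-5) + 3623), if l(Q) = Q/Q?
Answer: √3683 ≈ 60.688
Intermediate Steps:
l(Q) = 1
√((l(-3*(-3))*(-12))*(-5) + 3623) = √((1*(-12))*(-5) + 3623) = √(-12*(-5) + 3623) = √(60 + 3623) = √3683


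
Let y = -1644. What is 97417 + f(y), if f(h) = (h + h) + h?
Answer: 92485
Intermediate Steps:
f(h) = 3*h (f(h) = 2*h + h = 3*h)
97417 + f(y) = 97417 + 3*(-1644) = 97417 - 4932 = 92485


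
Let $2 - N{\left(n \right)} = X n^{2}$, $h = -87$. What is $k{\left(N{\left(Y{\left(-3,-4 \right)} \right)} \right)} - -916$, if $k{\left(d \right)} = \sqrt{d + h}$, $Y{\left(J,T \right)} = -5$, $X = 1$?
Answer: $916 + i \sqrt{110} \approx 916.0 + 10.488 i$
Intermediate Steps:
$N{\left(n \right)} = 2 - n^{2}$ ($N{\left(n \right)} = 2 - 1 n^{2} = 2 - n^{2}$)
$k{\left(d \right)} = \sqrt{-87 + d}$ ($k{\left(d \right)} = \sqrt{d - 87} = \sqrt{-87 + d}$)
$k{\left(N{\left(Y{\left(-3,-4 \right)} \right)} \right)} - -916 = \sqrt{-87 + \left(2 - \left(-5\right)^{2}\right)} - -916 = \sqrt{-87 + \left(2 - 25\right)} + 916 = \sqrt{-87 - 23} + 916 = \sqrt{-110} + 916 = i \sqrt{110} + 916 = 916 + i \sqrt{110}$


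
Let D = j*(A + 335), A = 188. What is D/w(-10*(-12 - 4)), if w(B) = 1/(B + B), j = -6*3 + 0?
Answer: -3012480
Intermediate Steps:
j = -18 (j = -18 + 0 = -18)
D = -9414 (D = -18*(188 + 335) = -18*523 = -9414)
w(B) = 1/(2*B)
D/w(-10*(-12 - 4)) = -9414/(1/(2*((-10*(-12 - 4))))) = -9414/(1/(2*((-10*(-16))))) = -9414/((1/2)/160) = -9414/((1/2)*(1/160)) = -9414/1/320 = -9414*320 = -3012480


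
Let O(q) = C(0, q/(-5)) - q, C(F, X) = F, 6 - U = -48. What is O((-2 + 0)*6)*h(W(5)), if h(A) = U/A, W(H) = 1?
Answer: 648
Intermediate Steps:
U = 54 (U = 6 - 1*(-48) = 6 + 48 = 54)
O(q) = -q (O(q) = 0 - q = -q)
h(A) = 54/A
O((-2 + 0)*6)*h(W(5)) = (-(-2 + 0)*6)*(54/1) = (-(-2)*6)*(54*1) = -1*(-12)*54 = 12*54 = 648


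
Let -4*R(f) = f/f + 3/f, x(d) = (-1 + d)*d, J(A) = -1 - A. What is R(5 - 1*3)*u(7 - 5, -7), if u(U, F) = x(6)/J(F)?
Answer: -25/8 ≈ -3.1250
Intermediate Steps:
x(d) = d*(-1 + d)
u(U, F) = 30/(-1 - F) (u(U, F) = (6*(-1 + 6))/(-1 - F) = (6*5)/(-1 - F) = 30/(-1 - F))
R(f) = -¼ - 3/(4*f) (R(f) = -(f/f + 3/f)/4 = -(1 + 3/f)/4 = -¼ - 3/(4*f))
R(5 - 1*3)*u(7 - 5, -7) = ((-3 - (5 - 1*3))/(4*(5 - 1*3)))*(-30/(1 - 7)) = ((-3 - (5 - 3))/(4*(5 - 3)))*(-30/(-6)) = ((¼)*(-3 - 1*2)/2)*(-30*(-⅙)) = ((¼)*(½)*(-3 - 2))*5 = ((¼)*(½)*(-5))*5 = -5/8*5 = -25/8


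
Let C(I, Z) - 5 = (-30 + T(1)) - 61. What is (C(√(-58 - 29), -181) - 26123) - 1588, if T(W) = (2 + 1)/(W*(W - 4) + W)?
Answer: -55597/2 ≈ -27799.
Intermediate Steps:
T(W) = 3/(W + W*(-4 + W)) (T(W) = 3/(W*(-4 + W) + W) = 3/(W + W*(-4 + W)))
C(I, Z) = -175/2 (C(I, Z) = 5 + ((-30 + 3/(1*(-3 + 1))) - 61) = 5 + ((-30 + 3*1/(-2)) - 61) = 5 + ((-30 + 3*1*(-½)) - 61) = 5 + ((-30 - 3/2) - 61) = 5 + (-63/2 - 61) = 5 - 185/2 = -175/2)
(C(√(-58 - 29), -181) - 26123) - 1588 = (-175/2 - 26123) - 1588 = -52421/2 - 1588 = -55597/2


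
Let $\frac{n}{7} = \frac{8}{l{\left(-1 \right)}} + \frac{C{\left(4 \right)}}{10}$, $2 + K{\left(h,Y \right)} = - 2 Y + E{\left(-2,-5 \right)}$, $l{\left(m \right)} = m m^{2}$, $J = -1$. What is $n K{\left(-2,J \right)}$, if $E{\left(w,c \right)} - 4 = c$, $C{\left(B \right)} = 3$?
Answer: $\frac{539}{10} \approx 53.9$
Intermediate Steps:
$E{\left(w,c \right)} = 4 + c$
$l{\left(m \right)} = m^{3}$
$K{\left(h,Y \right)} = -3 - 2 Y$ ($K{\left(h,Y \right)} = -2 - \left(1 + 2 Y\right) = -3 - 2 Y$)
$n = - \frac{539}{10}$ ($n = 7 \left(\frac{8}{\left(-1\right)^{3}} + \frac{3}{10}\right) = 7 \left(\frac{8}{-1} + 3 \cdot \frac{1}{10}\right) = 7 \left(8 \left(-1\right) + \frac{3}{10}\right) = 7 \left(-8 + \frac{3}{10}\right) = 7 \left(- \frac{77}{10}\right) = - \frac{539}{10} \approx -53.9$)
$n K{\left(-2,J \right)} = - \frac{539 \left(-3 - -2\right)}{10} = - \frac{539 \left(-3 + 2\right)}{10} = \left(- \frac{539}{10}\right) \left(-1\right) = \frac{539}{10}$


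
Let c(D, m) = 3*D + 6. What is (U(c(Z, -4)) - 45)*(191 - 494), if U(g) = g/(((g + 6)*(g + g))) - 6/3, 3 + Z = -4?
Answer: 85547/6 ≈ 14258.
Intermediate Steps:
Z = -7 (Z = -3 - 4 = -7)
c(D, m) = 6 + 3*D
U(g) = -2 + 1/(2*(6 + g)) (U(g) = g/(((6 + g)*(2*g))) - 6*1/3 = g/((2*g*(6 + g))) - 2 = g*(1/(2*g*(6 + g))) - 2 = 1/(2*(6 + g)) - 2 = -2 + 1/(2*(6 + g)))
(U(c(Z, -4)) - 45)*(191 - 494) = ((-23 - 4*(6 + 3*(-7)))/(2*(6 + (6 + 3*(-7)))) - 45)*(191 - 494) = ((-23 - 4*(6 - 21))/(2*(6 + (6 - 21))) - 45)*(-303) = ((-23 - 4*(-15))/(2*(6 - 15)) - 45)*(-303) = ((1/2)*(-23 + 60)/(-9) - 45)*(-303) = ((1/2)*(-1/9)*37 - 45)*(-303) = (-37/18 - 45)*(-303) = -847/18*(-303) = 85547/6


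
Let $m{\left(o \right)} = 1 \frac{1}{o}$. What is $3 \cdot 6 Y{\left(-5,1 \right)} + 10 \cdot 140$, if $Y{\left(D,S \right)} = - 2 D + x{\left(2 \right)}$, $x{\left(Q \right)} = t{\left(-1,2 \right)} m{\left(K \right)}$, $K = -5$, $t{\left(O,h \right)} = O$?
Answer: $\frac{7918}{5} \approx 1583.6$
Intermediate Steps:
$m{\left(o \right)} = \frac{1}{o}$
$x{\left(Q \right)} = \frac{1}{5}$ ($x{\left(Q \right)} = - \frac{1}{-5} = \left(-1\right) \left(- \frac{1}{5}\right) = \frac{1}{5}$)
$Y{\left(D,S \right)} = \frac{1}{5} - 2 D$ ($Y{\left(D,S \right)} = - 2 D + \frac{1}{5} = \frac{1}{5} - 2 D$)
$3 \cdot 6 Y{\left(-5,1 \right)} + 10 \cdot 140 = 3 \cdot 6 \left(\frac{1}{5} - -10\right) + 10 \cdot 140 = 18 \left(\frac{1}{5} + 10\right) + 1400 = 18 \cdot \frac{51}{5} + 1400 = \frac{918}{5} + 1400 = \frac{7918}{5}$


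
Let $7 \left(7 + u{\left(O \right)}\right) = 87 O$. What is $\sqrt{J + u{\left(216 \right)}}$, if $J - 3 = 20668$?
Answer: $\frac{12 \sqrt{7945}}{7} \approx 152.8$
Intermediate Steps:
$J = 20671$ ($J = 3 + 20668 = 20671$)
$u{\left(O \right)} = -7 + \frac{87 O}{7}$
$\sqrt{J + u{\left(216 \right)}} = \sqrt{20671 + \left(-7 + \frac{87}{7} \cdot 216\right)} = \sqrt{20671 + \left(-7 + \frac{18792}{7}\right)} = \sqrt{20671 + \frac{18743}{7}} = \sqrt{\frac{163440}{7}} = \frac{12 \sqrt{7945}}{7}$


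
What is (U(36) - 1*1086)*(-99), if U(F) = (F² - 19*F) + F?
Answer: 43362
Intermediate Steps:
U(F) = F² - 18*F
(U(36) - 1*1086)*(-99) = (36*(-18 + 36) - 1*1086)*(-99) = (36*18 - 1086)*(-99) = (648 - 1086)*(-99) = -438*(-99) = 43362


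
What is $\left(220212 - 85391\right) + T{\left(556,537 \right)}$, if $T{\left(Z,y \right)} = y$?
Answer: $135358$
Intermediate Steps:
$\left(220212 - 85391\right) + T{\left(556,537 \right)} = \left(220212 - 85391\right) + 537 = 134821 + 537 = 135358$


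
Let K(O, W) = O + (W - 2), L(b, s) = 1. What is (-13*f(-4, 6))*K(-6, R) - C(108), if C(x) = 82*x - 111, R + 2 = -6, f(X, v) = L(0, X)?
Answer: -8537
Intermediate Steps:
f(X, v) = 1
R = -8 (R = -2 - 6 = -8)
C(x) = -111 + 82*x
K(O, W) = -2 + O + W (K(O, W) = O + (-2 + W) = -2 + O + W)
(-13*f(-4, 6))*K(-6, R) - C(108) = (-13*1)*(-2 - 6 - 8) - (-111 + 82*108) = -13*(-16) - (-111 + 8856) = 208 - 1*8745 = 208 - 8745 = -8537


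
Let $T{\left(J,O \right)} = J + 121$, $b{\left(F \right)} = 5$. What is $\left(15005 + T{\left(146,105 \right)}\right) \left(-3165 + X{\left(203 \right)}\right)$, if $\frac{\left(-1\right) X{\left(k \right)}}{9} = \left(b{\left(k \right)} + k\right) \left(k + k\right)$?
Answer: $-11655544584$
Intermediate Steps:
$T{\left(J,O \right)} = 121 + J$
$X{\left(k \right)} = - 18 k \left(5 + k\right)$ ($X{\left(k \right)} = - 9 \left(5 + k\right) \left(k + k\right) = - 9 \left(5 + k\right) 2 k = - 9 \cdot 2 k \left(5 + k\right) = - 18 k \left(5 + k\right)$)
$\left(15005 + T{\left(146,105 \right)}\right) \left(-3165 + X{\left(203 \right)}\right) = \left(15005 + \left(121 + 146\right)\right) \left(-3165 - 3654 \left(5 + 203\right)\right) = \left(15005 + 267\right) \left(-3165 - 3654 \cdot 208\right) = 15272 \left(-3165 - 760032\right) = 15272 \left(-763197\right) = -11655544584$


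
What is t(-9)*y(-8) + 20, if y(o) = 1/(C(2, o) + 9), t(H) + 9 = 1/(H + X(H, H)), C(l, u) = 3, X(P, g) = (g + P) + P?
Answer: 8315/432 ≈ 19.248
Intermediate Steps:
X(P, g) = g + 2*P (X(P, g) = (P + g) + P = g + 2*P)
t(H) = -9 + 1/(4*H) (t(H) = -9 + 1/(H + (H + 2*H)) = -9 + 1/(H + 3*H) = -9 + 1/(4*H))
y(o) = 1/12 (y(o) = 1/(3 + 9) = 1/12)
t(-9)*y(-8) + 20 = (-9 + (¼)/(-9))*(1/12) + 20 = (-9 + (¼)*(-⅑))*(1/12) + 20 = (-9 - 1/36)*(1/12) + 20 = -325/36*1/12 + 20 = -325/432 + 20 = 8315/432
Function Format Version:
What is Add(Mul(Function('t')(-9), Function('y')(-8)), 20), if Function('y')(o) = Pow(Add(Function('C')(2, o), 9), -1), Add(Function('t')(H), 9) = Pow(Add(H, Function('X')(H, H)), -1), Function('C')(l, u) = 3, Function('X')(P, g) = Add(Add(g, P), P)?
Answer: Rational(8315, 432) ≈ 19.248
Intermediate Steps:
Function('X')(P, g) = Add(g, Mul(2, P)) (Function('X')(P, g) = Add(Add(P, g), P) = Add(g, Mul(2, P)))
Function('t')(H) = Add(-9, Mul(Rational(1, 4), Pow(H, -1))) (Function('t')(H) = Add(-9, Pow(Add(H, Add(H, Mul(2, H))), -1)) = Add(-9, Pow(Add(H, Mul(3, H)), -1)) = Add(-9, Pow(Mul(4, H), -1)) = Add(-9, Mul(Rational(1, 4), Pow(H, -1))))
Function('y')(o) = Rational(1, 12) (Function('y')(o) = Pow(Add(3, 9), -1) = Pow(12, -1) = Rational(1, 12))
Add(Mul(Function('t')(-9), Function('y')(-8)), 20) = Add(Mul(Add(-9, Mul(Rational(1, 4), Pow(-9, -1))), Rational(1, 12)), 20) = Add(Mul(Add(-9, Mul(Rational(1, 4), Rational(-1, 9))), Rational(1, 12)), 20) = Add(Mul(Add(-9, Rational(-1, 36)), Rational(1, 12)), 20) = Add(Mul(Rational(-325, 36), Rational(1, 12)), 20) = Add(Rational(-325, 432), 20) = Rational(8315, 432)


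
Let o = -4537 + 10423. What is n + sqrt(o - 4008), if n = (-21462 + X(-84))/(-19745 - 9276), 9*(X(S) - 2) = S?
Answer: 64408/87063 + sqrt(1878) ≈ 44.076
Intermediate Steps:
X(S) = 2 + S/9
o = 5886
n = 64408/87063 (n = (-21462 + (2 + (1/9)*(-84)))/(-19745 - 9276) = (-21462 + (2 - 28/3))/(-29021) = (-21462 - 22/3)*(-1/29021) = -64408/3*(-1/29021) = 64408/87063 ≈ 0.73979)
n + sqrt(o - 4008) = 64408/87063 + sqrt(5886 - 4008) = 64408/87063 + sqrt(1878)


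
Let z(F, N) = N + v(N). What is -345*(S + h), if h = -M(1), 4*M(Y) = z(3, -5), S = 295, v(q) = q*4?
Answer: -415725/4 ≈ -1.0393e+5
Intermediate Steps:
v(q) = 4*q
z(F, N) = 5*N (z(F, N) = N + 4*N = 5*N)
M(Y) = -25/4 (M(Y) = (5*(-5))/4 = (¼)*(-25) = -25/4)
h = 25/4 (h = -1*(-25/4) = 25/4 ≈ 6.2500)
-345*(S + h) = -345*(295 + 25/4) = -345*1205/4 = -415725/4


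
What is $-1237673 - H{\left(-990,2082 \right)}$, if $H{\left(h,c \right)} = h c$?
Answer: $823507$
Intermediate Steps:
$H{\left(h,c \right)} = c h$
$-1237673 - H{\left(-990,2082 \right)} = -1237673 - 2082 \left(-990\right) = -1237673 - -2061180 = -1237673 + 2061180 = 823507$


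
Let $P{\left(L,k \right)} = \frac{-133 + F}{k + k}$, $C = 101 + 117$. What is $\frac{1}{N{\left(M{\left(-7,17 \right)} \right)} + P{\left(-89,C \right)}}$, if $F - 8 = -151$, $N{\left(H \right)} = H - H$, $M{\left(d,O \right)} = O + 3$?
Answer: $- \frac{109}{69} \approx -1.5797$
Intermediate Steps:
$M{\left(d,O \right)} = 3 + O$
$N{\left(H \right)} = 0$
$F = -143$ ($F = 8 - 151 = -143$)
$C = 218$
$P{\left(L,k \right)} = - \frac{138}{k}$ ($P{\left(L,k \right)} = \frac{-133 - 143}{k + k} = - \frac{276}{2 k} = - 276 \frac{1}{2 k} = - \frac{138}{k}$)
$\frac{1}{N{\left(M{\left(-7,17 \right)} \right)} + P{\left(-89,C \right)}} = \frac{1}{0 - \frac{138}{218}} = \frac{1}{0 - \frac{69}{109}} = \frac{1}{- \frac{69}{109}} = - \frac{109}{69}$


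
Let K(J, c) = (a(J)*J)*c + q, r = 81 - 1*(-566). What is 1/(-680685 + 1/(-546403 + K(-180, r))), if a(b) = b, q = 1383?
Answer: -20417780/13898076579299 ≈ -1.4691e-6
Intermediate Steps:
r = 647 (r = 81 + 566 = 647)
K(J, c) = 1383 + c*J² (K(J, c) = (J*J)*c + 1383 = J²*c + 1383 = c*J² + 1383 = 1383 + c*J²)
1/(-680685 + 1/(-546403 + K(-180, r))) = 1/(-680685 + 1/(-546403 + (1383 + 647*(-180)²))) = 1/(-680685 + 1/(-546403 + (1383 + 647*32400))) = 1/(-680685 + 1/(-546403 + (1383 + 20962800))) = 1/(-680685 + 1/(-546403 + 20964183)) = 1/(-680685 + 1/20417780) = 1/(-13898076579299/20417780) = -20417780/13898076579299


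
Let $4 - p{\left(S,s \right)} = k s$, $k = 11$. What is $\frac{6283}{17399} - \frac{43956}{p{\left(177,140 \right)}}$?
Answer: $\frac{64536761}{2227072} \approx 28.978$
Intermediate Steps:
$p{\left(S,s \right)} = 4 - 11 s$
$\frac{6283}{17399} - \frac{43956}{p{\left(177,140 \right)}} = \frac{6283}{17399} - \frac{43956}{4 - 1540} = 6283 \cdot \frac{1}{17399} - \frac{43956}{4 - 1540} = \frac{6283}{17399} - \frac{43956}{-1536} = \frac{6283}{17399} - - \frac{3663}{128} = \frac{6283}{17399} + \frac{3663}{128} = \frac{64536761}{2227072}$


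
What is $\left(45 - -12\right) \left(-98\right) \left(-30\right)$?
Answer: $167580$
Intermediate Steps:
$\left(45 - -12\right) \left(-98\right) \left(-30\right) = \left(45 + 12\right) \left(-98\right) \left(-30\right) = 57 \left(-98\right) \left(-30\right) = \left(-5586\right) \left(-30\right) = 167580$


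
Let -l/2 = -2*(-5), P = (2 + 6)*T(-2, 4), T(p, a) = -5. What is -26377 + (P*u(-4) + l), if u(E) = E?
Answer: -26237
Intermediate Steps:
P = -40 (P = (2 + 6)*(-5) = 8*(-5) = -40)
l = -20 (l = -(-4)*(-5) = -2*10 = -20)
-26377 + (P*u(-4) + l) = -26377 + (-40*(-4) - 20) = -26377 + (160 - 20) = -26377 + 140 = -26237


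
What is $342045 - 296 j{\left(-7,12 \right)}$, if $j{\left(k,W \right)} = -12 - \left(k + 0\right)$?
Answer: $343525$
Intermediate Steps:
$j{\left(k,W \right)} = -12 - k$
$342045 - 296 j{\left(-7,12 \right)} = 342045 - 296 \left(-12 - -7\right) = 342045 - 296 \left(-12 + 7\right) = 342045 - 296 \left(-5\right) = 342045 - -1480 = 342045 + 1480 = 343525$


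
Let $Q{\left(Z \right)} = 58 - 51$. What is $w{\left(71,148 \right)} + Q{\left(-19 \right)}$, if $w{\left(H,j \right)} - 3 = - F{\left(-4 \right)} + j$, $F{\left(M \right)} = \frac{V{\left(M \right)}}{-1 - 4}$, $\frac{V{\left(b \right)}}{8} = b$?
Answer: $\frac{758}{5} \approx 151.6$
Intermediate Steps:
$Q{\left(Z \right)} = 7$
$V{\left(b \right)} = 8 b$
$F{\left(M \right)} = - \frac{8 M}{5}$ ($F{\left(M \right)} = \frac{8 M}{-1 - 4} = \frac{8 M}{-5} = 8 M \left(- \frac{1}{5}\right) = - \frac{8 M}{5}$)
$w{\left(H,j \right)} = - \frac{17}{5} + j$ ($w{\left(H,j \right)} = 3 + \left(- \frac{\left(-8\right) \left(-4\right)}{5} + j\right) = 3 + \left(\left(-1\right) \frac{32}{5} + j\right) = 3 + \left(- \frac{32}{5} + j\right) = - \frac{17}{5} + j$)
$w{\left(71,148 \right)} + Q{\left(-19 \right)} = \left(- \frac{17}{5} + 148\right) + 7 = \frac{723}{5} + 7 = \frac{758}{5}$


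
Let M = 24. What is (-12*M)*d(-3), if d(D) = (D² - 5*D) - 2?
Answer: -6336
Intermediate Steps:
d(D) = -2 + D² - 5*D
(-12*M)*d(-3) = (-12*24)*(-2 + (-3)² - 5*(-3)) = -288*(-2 + 9 + 15) = -288*22 = -6336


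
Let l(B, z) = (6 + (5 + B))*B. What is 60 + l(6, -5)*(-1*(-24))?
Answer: 2508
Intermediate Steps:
l(B, z) = B*(11 + B) (l(B, z) = (11 + B)*B = B*(11 + B))
60 + l(6, -5)*(-1*(-24)) = 60 + (6*(11 + 6))*(-1*(-24)) = 60 + (6*17)*24 = 60 + 102*24 = 60 + 2448 = 2508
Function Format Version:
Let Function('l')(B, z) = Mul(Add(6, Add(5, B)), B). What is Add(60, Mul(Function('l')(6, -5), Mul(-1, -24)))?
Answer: 2508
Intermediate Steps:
Function('l')(B, z) = Mul(B, Add(11, B)) (Function('l')(B, z) = Mul(Add(11, B), B) = Mul(B, Add(11, B)))
Add(60, Mul(Function('l')(6, -5), Mul(-1, -24))) = Add(60, Mul(Mul(6, Add(11, 6)), Mul(-1, -24))) = Add(60, Mul(Mul(6, 17), 24)) = Add(60, Mul(102, 24)) = Add(60, 2448) = 2508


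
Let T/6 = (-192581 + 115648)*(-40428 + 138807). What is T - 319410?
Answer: -45411869052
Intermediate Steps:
T = -45411549642 (T = 6*((-192581 + 115648)*(-40428 + 138807)) = 6*(-76933*98379) = 6*(-7568591607) = -45411549642)
T - 319410 = -45411549642 - 319410 = -45411869052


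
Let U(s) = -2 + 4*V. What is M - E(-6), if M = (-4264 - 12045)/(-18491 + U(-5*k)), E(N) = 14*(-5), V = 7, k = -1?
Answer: 1308859/18465 ≈ 70.883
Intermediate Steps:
E(N) = -70
U(s) = 26 (U(s) = -2 + 4*7 = -2 + 28 = 26)
M = 16309/18465 (M = (-4264 - 12045)/(-18491 + 26) = -16309/(-18465) = -16309*(-1/18465) = 16309/18465 ≈ 0.88324)
M - E(-6) = 16309/18465 - 1*(-70) = 16309/18465 + 70 = 1308859/18465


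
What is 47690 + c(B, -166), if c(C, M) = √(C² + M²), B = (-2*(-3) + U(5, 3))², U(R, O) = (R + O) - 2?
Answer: 47690 + 2*√12073 ≈ 47910.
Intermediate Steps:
U(R, O) = -2 + O + R (U(R, O) = (O + R) - 2 = -2 + O + R)
B = 144 (B = (-2*(-3) + (-2 + 3 + 5))² = (6 + 6)² = 12² = 144)
47690 + c(B, -166) = 47690 + √(144² + (-166)²) = 47690 + √(20736 + 27556) = 47690 + √48292 = 47690 + 2*√12073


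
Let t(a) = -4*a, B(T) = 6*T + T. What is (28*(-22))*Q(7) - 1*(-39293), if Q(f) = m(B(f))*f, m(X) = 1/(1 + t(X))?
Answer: 7666447/195 ≈ 39315.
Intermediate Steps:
B(T) = 7*T
m(X) = 1/(1 - 4*X)
Q(f) = -f/(-1 + 28*f) (Q(f) = (-1/(-1 + 4*(7*f)))*f = (-1/(-1 + 28*f))*f = -f/(-1 + 28*f))
(28*(-22))*Q(7) - 1*(-39293) = (28*(-22))*(-1*7/(-1 + 28*7)) - 1*(-39293) = -(-616)*7/(-1 + 196) + 39293 = -(-616)*7/195 + 39293 = -616*(-7/195) + 39293 = 4312/195 + 39293 = 7666447/195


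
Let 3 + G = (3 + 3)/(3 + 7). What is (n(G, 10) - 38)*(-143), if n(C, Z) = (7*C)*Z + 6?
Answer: 28600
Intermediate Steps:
G = -12/5 (G = -3 + (3 + 3)/(3 + 7) = -3 + 6/10 = -3 + 6*(⅒) = -3 + ⅗ = -12/5 ≈ -2.4000)
n(C, Z) = 6 + 7*C*Z (n(C, Z) = 7*C*Z + 6 = 6 + 7*C*Z)
(n(G, 10) - 38)*(-143) = ((6 + 7*(-12/5)*10) - 38)*(-143) = ((6 - 168) - 38)*(-143) = (-162 - 38)*(-143) = -200*(-143) = 28600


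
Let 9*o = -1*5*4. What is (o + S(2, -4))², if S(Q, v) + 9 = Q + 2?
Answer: 4225/81 ≈ 52.161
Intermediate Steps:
S(Q, v) = -7 + Q (S(Q, v) = -9 + (Q + 2) = -9 + (2 + Q) = -7 + Q)
o = -20/9 (o = (-1*5*4)/9 = (-5*4)/9 = (⅑)*(-20) = -20/9 ≈ -2.2222)
(o + S(2, -4))² = (-20/9 + (-7 + 2))² = (-20/9 - 5)² = (-65/9)² = 4225/81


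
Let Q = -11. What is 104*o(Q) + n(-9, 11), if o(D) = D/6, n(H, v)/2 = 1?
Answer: -566/3 ≈ -188.67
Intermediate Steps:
n(H, v) = 2 (n(H, v) = 2*1 = 2)
o(D) = D/6 (o(D) = D*(1/6) = D/6)
104*o(Q) + n(-9, 11) = 104*((1/6)*(-11)) + 2 = 104*(-11/6) + 2 = -572/3 + 2 = -566/3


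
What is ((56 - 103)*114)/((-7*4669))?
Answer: 5358/32683 ≈ 0.16394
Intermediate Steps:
((56 - 103)*114)/((-7*4669)) = -47*114/(-32683) = -5358*(-1/32683) = 5358/32683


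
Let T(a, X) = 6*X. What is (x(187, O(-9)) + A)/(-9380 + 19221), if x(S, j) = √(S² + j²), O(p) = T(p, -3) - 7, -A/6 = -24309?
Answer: 145854/9841 + 37*√26/9841 ≈ 14.840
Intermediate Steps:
A = 145854 (A = -6*(-24309) = 145854)
O(p) = -25 (O(p) = 6*(-3) - 7 = -18 - 7 = -25)
(x(187, O(-9)) + A)/(-9380 + 19221) = (√(187² + (-25)²) + 145854)/(-9380 + 19221) = (√(34969 + 625) + 145854)/9841 = (√35594 + 145854)*(1/9841) = (37*√26 + 145854)*(1/9841) = (145854 + 37*√26)*(1/9841) = 145854/9841 + 37*√26/9841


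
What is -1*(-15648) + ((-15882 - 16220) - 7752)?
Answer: -24206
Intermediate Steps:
-1*(-15648) + ((-15882 - 16220) - 7752) = 15648 + (-32102 - 7752) = 15648 - 39854 = -24206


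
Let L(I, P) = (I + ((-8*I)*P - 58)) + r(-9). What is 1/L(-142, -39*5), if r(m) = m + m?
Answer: -1/221738 ≈ -4.5098e-6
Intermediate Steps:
r(m) = 2*m
L(I, P) = -76 + I - 8*I*P (L(I, P) = (I + ((-8*I)*P - 58)) + 2*(-9) = (I + (-8*I*P - 58)) - 18 = (I + (-58 - 8*I*P)) - 18 = (-58 + I - 8*I*P) - 18 = -76 + I - 8*I*P)
1/L(-142, -39*5) = 1/(-76 - 142 - 8*(-142)*(-39*5)) = 1/(-76 - 142 - 8*(-142)*(-195)) = 1/(-76 - 142 - 221520) = 1/(-221738) = -1/221738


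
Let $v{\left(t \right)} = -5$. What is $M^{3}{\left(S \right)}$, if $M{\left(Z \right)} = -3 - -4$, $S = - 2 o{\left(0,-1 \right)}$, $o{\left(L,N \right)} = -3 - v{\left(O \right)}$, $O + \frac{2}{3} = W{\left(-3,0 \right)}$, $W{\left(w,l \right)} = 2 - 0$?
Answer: $1$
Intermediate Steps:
$W{\left(w,l \right)} = 2$ ($W{\left(w,l \right)} = 2 + 0 = 2$)
$O = \frac{4}{3}$ ($O = - \frac{2}{3} + 2 = \frac{4}{3} \approx 1.3333$)
$o{\left(L,N \right)} = 2$ ($o{\left(L,N \right)} = -3 - -5 = -3 + 5 = 2$)
$S = -4$ ($S = \left(-2\right) 2 = -4$)
$M{\left(Z \right)} = 1$ ($M{\left(Z \right)} = -3 + 4 = 1$)
$M^{3}{\left(S \right)} = 1^{3} = 1$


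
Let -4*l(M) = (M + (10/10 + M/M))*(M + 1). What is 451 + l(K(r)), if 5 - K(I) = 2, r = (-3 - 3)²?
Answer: 446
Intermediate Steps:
r = 36 (r = (-6)² = 36)
K(I) = 3 (K(I) = 5 - 1*2 = 5 - 2 = 3)
l(M) = -(1 + M)*(2 + M)/4 (l(M) = -(M + (10/10 + M/M))*(M + 1)/4 = -(M + (10*(⅒) + 1))*(1 + M)/4 = -(M + (1 + 1))*(1 + M)/4 = -(M + 2)*(1 + M)/4 = -(2 + M)*(1 + M)/4 = -(1 + M)*(2 + M)/4)
451 + l(K(r)) = 451 + (-½ - ¾*3 - ¼*3²) = 451 + (-½ - 9/4 - ¼*9) = 451 + (-½ - 9/4 - 9/4) = 451 - 5 = 446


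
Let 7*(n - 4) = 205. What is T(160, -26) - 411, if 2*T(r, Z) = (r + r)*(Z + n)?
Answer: 5283/7 ≈ 754.71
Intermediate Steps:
n = 233/7 (n = 4 + (⅐)*205 = 4 + 205/7 = 233/7 ≈ 33.286)
T(r, Z) = r*(233/7 + Z) (T(r, Z) = ((r + r)*(Z + 233/7))/2 = ((2*r)*(233/7 + Z))/2 = (2*r*(233/7 + Z))/2 = r*(233/7 + Z))
T(160, -26) - 411 = (⅐)*160*(233 + 7*(-26)) - 411 = (⅐)*160*(233 - 182) - 411 = (⅐)*160*51 - 411 = 8160/7 - 411 = 5283/7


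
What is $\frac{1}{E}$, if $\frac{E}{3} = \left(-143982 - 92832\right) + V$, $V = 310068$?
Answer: $\frac{1}{219762} \approx 4.5504 \cdot 10^{-6}$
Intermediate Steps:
$E = 219762$ ($E = 3 \left(\left(-143982 - 92832\right) + 310068\right) = 3 \left(-236814 + 310068\right) = 3 \cdot 73254 = 219762$)
$\frac{1}{E} = \frac{1}{219762}$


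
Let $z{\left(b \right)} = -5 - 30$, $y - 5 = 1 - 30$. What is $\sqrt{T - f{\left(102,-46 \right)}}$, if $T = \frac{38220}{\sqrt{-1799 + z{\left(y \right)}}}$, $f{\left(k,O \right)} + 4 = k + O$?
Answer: $\frac{\sqrt{-892372 - 357630 i \sqrt{1834}}}{131} \approx 20.518 - 21.748 i$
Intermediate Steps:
$f{\left(k,O \right)} = -4 + O + k$ ($f{\left(k,O \right)} = -4 + \left(k + O\right) = -4 + \left(O + k\right) = -4 + O + k$)
$y = -24$ ($y = 5 + \left(1 - 30\right) = 5 - 29 = -24$)
$z{\left(b \right)} = -35$
$T = - \frac{2730 i \sqrt{1834}}{131}$ ($T = \frac{38220}{\sqrt{-1799 - 35}} = \frac{38220}{\sqrt{-1834}} = \frac{38220}{i \sqrt{1834}} = 38220 \left(- \frac{i \sqrt{1834}}{1834}\right) = - \frac{2730 i \sqrt{1834}}{131} \approx - 892.46 i$)
$\sqrt{T - f{\left(102,-46 \right)}} = \sqrt{- \frac{2730 i \sqrt{1834}}{131} - \left(-4 - 46 + 102\right)} = \sqrt{- \frac{2730 i \sqrt{1834}}{131} - 52} = \sqrt{-52 - \frac{2730 i \sqrt{1834}}{131}}$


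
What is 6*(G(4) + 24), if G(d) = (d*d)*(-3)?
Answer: -144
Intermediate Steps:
G(d) = -3*d**2 (G(d) = d**2*(-3) = -3*d**2)
6*(G(4) + 24) = 6*(-3*4**2 + 24) = 6*(-3*16 + 24) = 6*(-48 + 24) = 6*(-24) = -144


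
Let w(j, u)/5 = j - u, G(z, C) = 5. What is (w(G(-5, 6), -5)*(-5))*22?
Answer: -5500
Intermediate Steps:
w(j, u) = -5*u + 5*j (w(j, u) = 5*(j - u) = -5*u + 5*j)
(w(G(-5, 6), -5)*(-5))*22 = ((-5*(-5) + 5*5)*(-5))*22 = ((25 + 25)*(-5))*22 = (50*(-5))*22 = -250*22 = -5500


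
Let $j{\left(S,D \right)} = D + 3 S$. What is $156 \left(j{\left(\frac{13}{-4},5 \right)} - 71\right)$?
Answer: $-11817$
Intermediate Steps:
$156 \left(j{\left(\frac{13}{-4},5 \right)} - 71\right) = 156 \left(\left(5 + 3 \frac{13}{-4}\right) - 71\right) = 156 \left(\left(5 + 3 \cdot 13 \left(- \frac{1}{4}\right)\right) - 71\right) = 156 \left(\left(5 + 3 \left(- \frac{13}{4}\right)\right) - 71\right) = 156 \left(\left(5 - \frac{39}{4}\right) - 71\right) = 156 \left(- \frac{19}{4} - 71\right) = 156 \left(- \frac{303}{4}\right) = -11817$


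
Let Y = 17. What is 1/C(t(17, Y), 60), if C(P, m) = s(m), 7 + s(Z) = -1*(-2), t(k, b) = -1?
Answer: -1/5 ≈ -0.20000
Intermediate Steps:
s(Z) = -5 (s(Z) = -7 - 1*(-2) = -7 + 2 = -5)
C(P, m) = -5
1/C(t(17, Y), 60) = 1/(-5) = -1/5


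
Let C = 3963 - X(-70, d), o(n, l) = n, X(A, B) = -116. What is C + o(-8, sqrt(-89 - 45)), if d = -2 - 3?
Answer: 4071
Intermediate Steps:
d = -5
C = 4079 (C = 3963 - 1*(-116) = 3963 + 116 = 4079)
C + o(-8, sqrt(-89 - 45)) = 4079 - 8 = 4071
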